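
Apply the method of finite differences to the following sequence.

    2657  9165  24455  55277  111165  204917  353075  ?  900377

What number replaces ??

Using the first 7 terms:
Δ: 6508, 15290, 30822, 55888, 93752, 148158
Δ²: 8782, 15532, 25066, 37864, 54406
Δ³: 6750, 9534, 12798, 16542
Δ⁴: 2784, 3264, 3744
Δ⁵: 480, 480
Constant fifth difference = 480.
Extend forward: 3744 + 480 = 4224;  16542 + 4224 = 20766;  54406 + 20766 = 75172;  148158 + 75172 = 223330;  353075 + 223330 = 576405

576405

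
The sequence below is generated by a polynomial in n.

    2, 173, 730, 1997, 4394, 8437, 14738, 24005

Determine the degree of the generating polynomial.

171, 557, 1267, 2397, 4043, 6301, 9267
386, 710, 1130, 1646, 2258, 2966
324, 420, 516, 612, 708
96, 96, 96, 96
The fourth differences are constant, so the polynomial has degree 4.

4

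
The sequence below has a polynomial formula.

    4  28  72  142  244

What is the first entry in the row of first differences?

D1: 24, 44, 70, 102
D2: 20, 26, 32
D3: 6, 6

24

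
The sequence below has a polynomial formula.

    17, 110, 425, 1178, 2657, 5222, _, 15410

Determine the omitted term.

Using the first 6 terms:
Δ: 93  315  753  1479  2565
Δ²: 222  438  726  1086
Δ³: 216  288  360
Δ⁴: 72  72
Constant fourth difference = 72.
Extend forward: 360 + 72 = 432;  1086 + 432 = 1518;  2565 + 1518 = 4083;  5222 + 4083 = 9305

9305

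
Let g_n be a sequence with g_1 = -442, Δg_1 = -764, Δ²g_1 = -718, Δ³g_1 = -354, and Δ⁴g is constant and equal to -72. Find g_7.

Build the table forward from the leading diagonal:
Δ⁴: -72  -72  -72  -72  -72  -72  -72
Δ³: -354  -426  -498  -570  -642  -714  -786
Δ²: -718  -1072  -1498  -1996  -2566  -3208  -3922
Δ: -764  -1482  -2554  -4052  -6048  -8614  -11822
g: -442  -1206  -2688  -5242  -9294  -15342  -23956

-23956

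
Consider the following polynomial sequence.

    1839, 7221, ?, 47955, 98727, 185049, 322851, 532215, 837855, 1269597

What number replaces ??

20475

Using the last 7 terms:
First differences: 50772  86322  137802  209364  305640  431742
Second differences: 35550  51480  71562  96276  126102
Third differences: 15930  20082  24714  29826
Fourth differences: 4152  4632  5112
Fifth differences: 480  480
Constant fifth difference = 480.
Extend backward: 4152 − 480 = 3672;  15930 − 3672 = 12258;  35550 − 12258 = 23292;  50772 − 23292 = 27480;  47955 − 27480 = 20475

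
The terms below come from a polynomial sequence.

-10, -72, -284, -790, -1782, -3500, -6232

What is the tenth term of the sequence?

Δ: -62, -212, -506, -992, -1718, -2732
Δ²: -150, -294, -486, -726, -1014
Δ³: -144, -192, -240, -288
Δ⁴: -48, -48, -48
Constant fourth difference = -48, so extend:
-288 − 48 = -336;  -1014 − 336 = -1350;  -2732 − 1350 = -4082;  -6232 − 4082 = -10314
-336 − 48 = -384;  -1350 − 384 = -1734;  -4082 − 1734 = -5816;  -10314 − 5816 = -16130
-384 − 48 = -432;  -1734 − 432 = -2166;  -5816 − 2166 = -7982;  -16130 − 7982 = -24112

-24112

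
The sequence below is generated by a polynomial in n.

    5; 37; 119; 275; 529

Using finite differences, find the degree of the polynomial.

First differences: 32, 82, 156, 254
Second differences: 50, 74, 98
Third differences: 24, 24
The third differences are constant, so the polynomial has degree 3.

3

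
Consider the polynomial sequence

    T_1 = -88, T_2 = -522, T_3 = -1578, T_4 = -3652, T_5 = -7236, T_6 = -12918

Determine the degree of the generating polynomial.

-434, -1056, -2074, -3584, -5682
-622, -1018, -1510, -2098
-396, -492, -588
-96, -96
The fourth differences are constant, so the polynomial has degree 4.

4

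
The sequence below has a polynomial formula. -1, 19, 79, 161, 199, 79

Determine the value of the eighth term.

First differences: 20, 60, 82, 38, -120
Second differences: 40, 22, -44, -158
Third differences: -18, -66, -114
Fourth differences: -48, -48
The fourth differences are constant (-48).
-114 − 48 = -162;  -158 − 162 = -320;  -120 − 320 = -440;  79 − 440 = -361
-162 − 48 = -210;  -320 − 210 = -530;  -440 − 530 = -970;  -361 − 970 = -1331

-1331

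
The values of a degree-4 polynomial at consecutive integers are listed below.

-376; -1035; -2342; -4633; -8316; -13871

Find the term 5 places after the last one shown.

D1: -659  -1307  -2291  -3683  -5555
D2: -648  -984  -1392  -1872
D3: -336  -408  -480
D4: -72  -72
The fourth differences are constant (-72).
-480 − 72 = -552;  -1872 − 552 = -2424;  -5555 − 2424 = -7979;  -13871 − 7979 = -21850
-552 − 72 = -624;  -2424 − 624 = -3048;  -7979 − 3048 = -11027;  -21850 − 11027 = -32877
-624 − 72 = -696;  -3048 − 696 = -3744;  -11027 − 3744 = -14771;  -32877 − 14771 = -47648
-696 − 72 = -768;  -3744 − 768 = -4512;  -14771 − 4512 = -19283;  -47648 − 19283 = -66931
-768 − 72 = -840;  -4512 − 840 = -5352;  -19283 − 5352 = -24635;  -66931 − 24635 = -91566

-91566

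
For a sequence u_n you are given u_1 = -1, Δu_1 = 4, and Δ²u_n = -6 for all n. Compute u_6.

Build the table forward from the leading diagonal:
Second differences: -6, -6, -6, -6, -6, -6
First differences: 4, -2, -8, -14, -20, -26
u: -1, 3, 1, -7, -21, -41

-41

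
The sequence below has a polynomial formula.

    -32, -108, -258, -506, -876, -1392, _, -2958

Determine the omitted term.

-2078

Using the first 6 terms:
Δ: -76, -150, -248, -370, -516
Δ²: -74, -98, -122, -146
Δ³: -24, -24, -24
Constant third difference = -24.
Extend forward: -146 − 24 = -170;  -516 − 170 = -686;  -1392 − 686 = -2078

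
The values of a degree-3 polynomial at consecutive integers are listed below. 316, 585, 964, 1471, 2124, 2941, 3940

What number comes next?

D1: 269  379  507  653  817  999
D2: 110  128  146  164  182
D3: 18  18  18  18
Constant third difference = 18, so extend:
182 + 18 = 200;  999 + 200 = 1199;  3940 + 1199 = 5139

5139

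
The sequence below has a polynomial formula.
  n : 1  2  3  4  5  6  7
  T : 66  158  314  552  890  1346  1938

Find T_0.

D1: 92, 156, 238, 338, 456, 592
D2: 64, 82, 100, 118, 136
D3: 18, 18, 18, 18
The third differences are constant at 18.
Work back: 64 − 18 = 46;  92 − 46 = 46;  66 − 46 = 20

20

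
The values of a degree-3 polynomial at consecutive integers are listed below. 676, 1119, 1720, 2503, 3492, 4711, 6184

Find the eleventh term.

Δ: 443, 601, 783, 989, 1219, 1473
Δ²: 158, 182, 206, 230, 254
Δ³: 24, 24, 24, 24
Constant third difference = 24, so extend:
254 + 24 = 278;  1473 + 278 = 1751;  6184 + 1751 = 7935
278 + 24 = 302;  1751 + 302 = 2053;  7935 + 2053 = 9988
302 + 24 = 326;  2053 + 326 = 2379;  9988 + 2379 = 12367
326 + 24 = 350;  2379 + 350 = 2729;  12367 + 2729 = 15096

15096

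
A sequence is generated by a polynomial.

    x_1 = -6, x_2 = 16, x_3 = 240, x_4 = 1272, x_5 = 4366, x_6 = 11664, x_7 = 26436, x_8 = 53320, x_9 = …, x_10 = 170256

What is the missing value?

Using the first 8 terms:
22  224  1032  3094  7298  14772  26884
202  808  2062  4204  7474  12112
606  1254  2142  3270  4638
648  888  1128  1368
240  240  240
Constant fifth difference = 240.
Extend forward: 1368 + 240 = 1608;  4638 + 1608 = 6246;  12112 + 6246 = 18358;  26884 + 18358 = 45242;  53320 + 45242 = 98562

98562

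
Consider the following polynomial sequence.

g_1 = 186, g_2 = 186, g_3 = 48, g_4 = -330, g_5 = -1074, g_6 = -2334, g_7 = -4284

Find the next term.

-7122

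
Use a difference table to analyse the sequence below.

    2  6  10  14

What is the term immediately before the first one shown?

D1: 4  4  4
The first differences are constant at 4.
Work back: 2 − 4 = -2

-2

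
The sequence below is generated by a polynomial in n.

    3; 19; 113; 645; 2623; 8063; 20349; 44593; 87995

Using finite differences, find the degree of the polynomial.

Δ: 16, 94, 532, 1978, 5440, 12286, 24244, 43402
Δ²: 78, 438, 1446, 3462, 6846, 11958, 19158
Δ³: 360, 1008, 2016, 3384, 5112, 7200
Δ⁴: 648, 1008, 1368, 1728, 2088
Δ⁵: 360, 360, 360, 360
The fifth differences are constant, so the polynomial has degree 5.

5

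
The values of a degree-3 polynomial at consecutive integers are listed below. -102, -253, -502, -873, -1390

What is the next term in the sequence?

First differences: -151, -249, -371, -517
Second differences: -98, -122, -146
Third differences: -24, -24
Constant third difference = -24, so extend:
-146 − 24 = -170;  -517 − 170 = -687;  -1390 − 687 = -2077

-2077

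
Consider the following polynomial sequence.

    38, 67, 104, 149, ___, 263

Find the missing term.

202

Using the first 4 terms:
First differences: 29  37  45
Second differences: 8  8
Constant second difference = 8.
Extend forward: 45 + 8 = 53;  149 + 53 = 202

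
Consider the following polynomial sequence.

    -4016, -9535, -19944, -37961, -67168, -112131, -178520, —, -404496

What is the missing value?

Using the first 7 terms:
First differences: -5519, -10409, -18017, -29207, -44963, -66389
Second differences: -4890, -7608, -11190, -15756, -21426
Third differences: -2718, -3582, -4566, -5670
Fourth differences: -864, -984, -1104
Fifth differences: -120, -120
Constant fifth difference = -120.
Extend forward: -1104 − 120 = -1224;  -5670 − 1224 = -6894;  -21426 − 6894 = -28320;  -66389 − 28320 = -94709;  -178520 − 94709 = -273229

-273229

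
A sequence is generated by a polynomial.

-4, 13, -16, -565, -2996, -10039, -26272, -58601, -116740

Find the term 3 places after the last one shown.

-595357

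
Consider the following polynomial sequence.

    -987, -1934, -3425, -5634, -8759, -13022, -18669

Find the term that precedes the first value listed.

-947  -1491  -2209  -3125  -4263  -5647
-544  -718  -916  -1138  -1384
-174  -198  -222  -246
-24  -24  -24
The fourth differences are constant at -24.
Work back: -174 + 24 = -150;  -544 + 150 = -394;  -947 + 394 = -553;  -987 + 553 = -434

-434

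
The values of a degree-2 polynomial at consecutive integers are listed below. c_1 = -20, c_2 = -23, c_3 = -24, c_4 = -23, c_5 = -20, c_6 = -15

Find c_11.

40

Δ: -3, -1, 1, 3, 5
Δ²: 2, 2, 2, 2
The second differences are constant (2).
5 + 2 = 7;  -15 + 7 = -8
7 + 2 = 9;  -8 + 9 = 1
9 + 2 = 11;  1 + 11 = 12
11 + 2 = 13;  12 + 13 = 25
13 + 2 = 15;  25 + 15 = 40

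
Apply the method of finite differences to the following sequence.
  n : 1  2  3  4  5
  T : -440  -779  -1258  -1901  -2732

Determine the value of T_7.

-5054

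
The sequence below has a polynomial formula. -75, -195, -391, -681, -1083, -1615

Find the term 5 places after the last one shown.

First differences: -120 , -196 , -290 , -402 , -532
Second differences: -76 , -94 , -112 , -130
Third differences: -18 , -18 , -18
Third differences constant at -18.
-130 − 18 = -148;  -532 − 148 = -680;  -1615 − 680 = -2295
-148 − 18 = -166;  -680 − 166 = -846;  -2295 − 846 = -3141
-166 − 18 = -184;  -846 − 184 = -1030;  -3141 − 1030 = -4171
-184 − 18 = -202;  -1030 − 202 = -1232;  -4171 − 1232 = -5403
-202 − 18 = -220;  -1232 − 220 = -1452;  -5403 − 1452 = -6855

-6855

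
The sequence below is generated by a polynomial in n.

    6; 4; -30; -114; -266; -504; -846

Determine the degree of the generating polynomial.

-2, -34, -84, -152, -238, -342
-32, -50, -68, -86, -104
-18, -18, -18, -18
The third differences are constant, so the polynomial has degree 3.

3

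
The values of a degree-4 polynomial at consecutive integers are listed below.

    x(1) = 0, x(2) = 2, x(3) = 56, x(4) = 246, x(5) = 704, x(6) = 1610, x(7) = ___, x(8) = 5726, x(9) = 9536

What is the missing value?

Using the first 6 terms:
2, 54, 190, 458, 906
52, 136, 268, 448
84, 132, 180
48, 48
Constant fourth difference = 48.
Extend forward: 180 + 48 = 228;  448 + 228 = 676;  906 + 676 = 1582;  1610 + 1582 = 3192

3192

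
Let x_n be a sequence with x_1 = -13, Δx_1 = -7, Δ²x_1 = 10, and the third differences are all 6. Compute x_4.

2

Build the table forward from the leading diagonal:
D3: 6, 6, 6, 6
D2: 10, 16, 22, 28
D1: -7, 3, 19, 41
x: -13, -20, -17, 2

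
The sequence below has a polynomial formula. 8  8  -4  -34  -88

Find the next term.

Δ: 0, -12, -30, -54
Δ²: -12, -18, -24
Δ³: -6, -6
Constant third difference = -6, so extend:
-24 − 6 = -30;  -54 − 30 = -84;  -88 − 84 = -172

-172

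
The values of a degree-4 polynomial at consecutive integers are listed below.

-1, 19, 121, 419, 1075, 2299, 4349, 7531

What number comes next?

Δ: 20, 102, 298, 656, 1224, 2050, 3182
Δ²: 82, 196, 358, 568, 826, 1132
Δ³: 114, 162, 210, 258, 306
Δ⁴: 48, 48, 48, 48
The fourth differences are constant (48).
306 + 48 = 354;  1132 + 354 = 1486;  3182 + 1486 = 4668;  7531 + 4668 = 12199

12199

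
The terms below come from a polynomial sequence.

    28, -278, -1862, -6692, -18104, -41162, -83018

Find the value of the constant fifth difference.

-360

First differences: -306, -1584, -4830, -11412, -23058, -41856
Second differences: -1278, -3246, -6582, -11646, -18798
Third differences: -1968, -3336, -5064, -7152
Fourth differences: -1368, -1728, -2088
Fifth differences: -360, -360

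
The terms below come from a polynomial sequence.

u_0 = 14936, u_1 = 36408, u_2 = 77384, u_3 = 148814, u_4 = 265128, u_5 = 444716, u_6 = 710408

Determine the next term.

First differences: 21472, 40976, 71430, 116314, 179588, 265692
Second differences: 19504, 30454, 44884, 63274, 86104
Third differences: 10950, 14430, 18390, 22830
Fourth differences: 3480, 3960, 4440
Fifth differences: 480, 480
Constant fifth difference = 480, so extend:
4440 + 480 = 4920;  22830 + 4920 = 27750;  86104 + 27750 = 113854;  265692 + 113854 = 379546;  710408 + 379546 = 1089954

1089954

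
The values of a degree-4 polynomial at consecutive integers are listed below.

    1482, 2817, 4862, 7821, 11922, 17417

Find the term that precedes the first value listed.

677

Δ: 1335, 2045, 2959, 4101, 5495
Δ²: 710, 914, 1142, 1394
Δ³: 204, 228, 252
Δ⁴: 24, 24
The fourth differences are constant at 24.
Work back: 204 − 24 = 180;  710 − 180 = 530;  1335 − 530 = 805;  1482 − 805 = 677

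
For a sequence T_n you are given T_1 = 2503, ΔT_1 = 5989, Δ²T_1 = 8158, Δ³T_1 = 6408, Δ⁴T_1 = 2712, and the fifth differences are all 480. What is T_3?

Build the table forward from the leading diagonal:
Δ⁵: 480  480  480
Δ⁴: 2712  3192  3672
Δ³: 6408  9120  12312
Δ²: 8158  14566  23686
Δ: 5989  14147  28713
T: 2503  8492  22639

22639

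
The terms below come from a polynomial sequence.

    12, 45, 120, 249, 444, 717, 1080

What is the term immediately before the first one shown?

9

33, 75, 129, 195, 273, 363
42, 54, 66, 78, 90
12, 12, 12, 12
The third differences are constant at 12.
Work back: 42 − 12 = 30;  33 − 30 = 3;  12 − 3 = 9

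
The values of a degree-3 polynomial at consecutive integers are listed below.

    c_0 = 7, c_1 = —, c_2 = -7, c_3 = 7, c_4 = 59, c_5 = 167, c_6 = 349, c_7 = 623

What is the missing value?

-1

Using the last 6 terms:
First differences: 14  52  108  182  274
Second differences: 38  56  74  92
Third differences: 18  18  18
Constant third difference = 18.
Extend backward: 38 − 18 = 20;  14 − 20 = -6;  -7 + 6 = -1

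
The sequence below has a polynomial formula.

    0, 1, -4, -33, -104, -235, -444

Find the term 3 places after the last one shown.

Δ: 1  -5  -29  -71  -131  -209
Δ²: -6  -24  -42  -60  -78
Δ³: -18  -18  -18  -18
Third differences constant at -18.
-78 − 18 = -96;  -209 − 96 = -305;  -444 − 305 = -749
-96 − 18 = -114;  -305 − 114 = -419;  -749 − 419 = -1168
-114 − 18 = -132;  -419 − 132 = -551;  -1168 − 551 = -1719

-1719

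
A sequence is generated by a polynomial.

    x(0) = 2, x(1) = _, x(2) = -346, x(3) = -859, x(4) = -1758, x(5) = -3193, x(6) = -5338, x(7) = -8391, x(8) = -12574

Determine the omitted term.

Using the last 7 terms:
First differences: -513, -899, -1435, -2145, -3053, -4183
Second differences: -386, -536, -710, -908, -1130
Third differences: -150, -174, -198, -222
Fourth differences: -24, -24, -24
Constant fourth difference = -24.
Extend backward: -150 + 24 = -126;  -386 + 126 = -260;  -513 + 260 = -253;  -346 + 253 = -93

-93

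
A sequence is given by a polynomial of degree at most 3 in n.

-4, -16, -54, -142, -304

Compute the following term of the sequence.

-564

Δ: -12, -38, -88, -162
Δ²: -26, -50, -74
Δ³: -24, -24
Constant third difference = -24, so extend:
-74 − 24 = -98;  -162 − 98 = -260;  -304 − 260 = -564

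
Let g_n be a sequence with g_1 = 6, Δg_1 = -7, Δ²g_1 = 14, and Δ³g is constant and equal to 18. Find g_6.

Build the table forward from the leading diagonal:
Δ³: 18  18  18  18  18  18
Δ²: 14  32  50  68  86  104
Δ: -7  7  39  89  157  243
g: 6  -1  6  45  134  291

291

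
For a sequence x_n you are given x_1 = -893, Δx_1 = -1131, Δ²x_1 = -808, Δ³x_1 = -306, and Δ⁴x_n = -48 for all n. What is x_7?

Build the table forward from the leading diagonal:
D4: -48  -48  -48  -48  -48  -48  -48
D3: -306  -354  -402  -450  -498  -546  -594
D2: -808  -1114  -1468  -1870  -2320  -2818  -3364
D1: -1131  -1939  -3053  -4521  -6391  -8711  -11529
x: -893  -2024  -3963  -7016  -11537  -17928  -26639

-26639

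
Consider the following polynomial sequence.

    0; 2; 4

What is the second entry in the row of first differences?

D1: 2, 2

2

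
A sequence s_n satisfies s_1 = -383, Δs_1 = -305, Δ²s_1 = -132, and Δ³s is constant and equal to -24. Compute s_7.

Build the table forward from the leading diagonal:
Δ³: -24, -24, -24, -24, -24, -24, -24
Δ²: -132, -156, -180, -204, -228, -252, -276
Δ: -305, -437, -593, -773, -977, -1205, -1457
s: -383, -688, -1125, -1718, -2491, -3468, -4673

-4673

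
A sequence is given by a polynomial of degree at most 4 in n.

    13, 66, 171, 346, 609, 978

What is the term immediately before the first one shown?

-6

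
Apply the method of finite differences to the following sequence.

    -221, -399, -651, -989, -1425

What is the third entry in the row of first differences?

-338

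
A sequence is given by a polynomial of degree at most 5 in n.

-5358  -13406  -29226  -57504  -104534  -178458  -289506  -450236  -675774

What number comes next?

Δ: -8048 , -15820 , -28278 , -47030 , -73924 , -111048 , -160730 , -225538
Δ²: -7772 , -12458 , -18752 , -26894 , -37124 , -49682 , -64808
Δ³: -4686 , -6294 , -8142 , -10230 , -12558 , -15126
Δ⁴: -1608 , -1848 , -2088 , -2328 , -2568
Δ⁵: -240 , -240 , -240 , -240
The fifth differences are constant (-240).
-2568 − 240 = -2808;  -15126 − 2808 = -17934;  -64808 − 17934 = -82742;  -225538 − 82742 = -308280;  -675774 − 308280 = -984054

-984054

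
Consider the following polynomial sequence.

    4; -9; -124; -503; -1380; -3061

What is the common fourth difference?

D1: -13, -115, -379, -877, -1681
D2: -102, -264, -498, -804
D3: -162, -234, -306
D4: -72, -72

-72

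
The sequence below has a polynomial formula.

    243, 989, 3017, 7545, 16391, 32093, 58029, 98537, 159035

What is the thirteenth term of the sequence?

D1: 746 , 2028 , 4528 , 8846 , 15702 , 25936 , 40508 , 60498
D2: 1282 , 2500 , 4318 , 6856 , 10234 , 14572 , 19990
D3: 1218 , 1818 , 2538 , 3378 , 4338 , 5418
D4: 600 , 720 , 840 , 960 , 1080
D5: 120 , 120 , 120 , 120
The fifth differences are constant (120).
1080 + 120 = 1200;  5418 + 1200 = 6618;  19990 + 6618 = 26608;  60498 + 26608 = 87106;  159035 + 87106 = 246141
1200 + 120 = 1320;  6618 + 1320 = 7938;  26608 + 7938 = 34546;  87106 + 34546 = 121652;  246141 + 121652 = 367793
1320 + 120 = 1440;  7938 + 1440 = 9378;  34546 + 9378 = 43924;  121652 + 43924 = 165576;  367793 + 165576 = 533369
1440 + 120 = 1560;  9378 + 1560 = 10938;  43924 + 10938 = 54862;  165576 + 54862 = 220438;  533369 + 220438 = 753807

753807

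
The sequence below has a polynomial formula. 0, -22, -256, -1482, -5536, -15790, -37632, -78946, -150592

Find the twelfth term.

-710842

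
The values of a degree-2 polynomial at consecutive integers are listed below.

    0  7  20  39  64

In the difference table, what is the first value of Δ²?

6

D1: 7, 13, 19, 25
D2: 6, 6, 6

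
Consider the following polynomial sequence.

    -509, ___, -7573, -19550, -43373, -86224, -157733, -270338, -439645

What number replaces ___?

-2348

Using the last 7 terms:
-11977, -23823, -42851, -71509, -112605, -169307
-11846, -19028, -28658, -41096, -56702
-7182, -9630, -12438, -15606
-2448, -2808, -3168
-360, -360
Constant fifth difference = -360.
Extend backward: -2448 + 360 = -2088;  -7182 + 2088 = -5094;  -11846 + 5094 = -6752;  -11977 + 6752 = -5225;  -7573 + 5225 = -2348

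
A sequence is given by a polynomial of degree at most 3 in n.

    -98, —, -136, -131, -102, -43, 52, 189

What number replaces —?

Using the last 6 terms:
First differences: 5  29  59  95  137
Second differences: 24  30  36  42
Third differences: 6  6  6
Constant third difference = 6.
Extend backward: 24 − 6 = 18;  5 − 18 = -13;  -136 + 13 = -123

-123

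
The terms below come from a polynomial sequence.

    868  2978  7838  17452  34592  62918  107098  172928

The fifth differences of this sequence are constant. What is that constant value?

120

Δ: 2110, 4860, 9614, 17140, 28326, 44180, 65830
Δ²: 2750, 4754, 7526, 11186, 15854, 21650
Δ³: 2004, 2772, 3660, 4668, 5796
Δ⁴: 768, 888, 1008, 1128
Δ⁵: 120, 120, 120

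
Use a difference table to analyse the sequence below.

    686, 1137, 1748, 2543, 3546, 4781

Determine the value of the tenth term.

12521

Δ: 451, 611, 795, 1003, 1235
Δ²: 160, 184, 208, 232
Δ³: 24, 24, 24
The third differences are constant (24).
232 + 24 = 256;  1235 + 256 = 1491;  4781 + 1491 = 6272
256 + 24 = 280;  1491 + 280 = 1771;  6272 + 1771 = 8043
280 + 24 = 304;  1771 + 304 = 2075;  8043 + 2075 = 10118
304 + 24 = 328;  2075 + 328 = 2403;  10118 + 2403 = 12521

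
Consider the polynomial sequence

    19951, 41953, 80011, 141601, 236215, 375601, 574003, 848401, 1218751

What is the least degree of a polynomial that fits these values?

5

First differences: 22002, 38058, 61590, 94614, 139386, 198402, 274398, 370350
Second differences: 16056, 23532, 33024, 44772, 59016, 75996, 95952
Third differences: 7476, 9492, 11748, 14244, 16980, 19956
Fourth differences: 2016, 2256, 2496, 2736, 2976
Fifth differences: 240, 240, 240, 240
The fifth differences are constant, so the polynomial has degree 5.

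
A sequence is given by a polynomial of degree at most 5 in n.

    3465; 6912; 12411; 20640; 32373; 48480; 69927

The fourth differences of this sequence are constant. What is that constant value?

First differences: 3447, 5499, 8229, 11733, 16107, 21447
Second differences: 2052, 2730, 3504, 4374, 5340
Third differences: 678, 774, 870, 966
Fourth differences: 96, 96, 96

96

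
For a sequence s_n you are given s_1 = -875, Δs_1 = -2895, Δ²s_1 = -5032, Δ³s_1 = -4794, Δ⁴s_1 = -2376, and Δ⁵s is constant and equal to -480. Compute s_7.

-228125

Build the table forward from the leading diagonal:
Fifth differences: -480, -480, -480, -480, -480, -480, -480
Fourth differences: -2376, -2856, -3336, -3816, -4296, -4776, -5256
Third differences: -4794, -7170, -10026, -13362, -17178, -21474, -26250
Second differences: -5032, -9826, -16996, -27022, -40384, -57562, -79036
First differences: -2895, -7927, -17753, -34749, -61771, -102155, -159717
s: -875, -3770, -11697, -29450, -64199, -125970, -228125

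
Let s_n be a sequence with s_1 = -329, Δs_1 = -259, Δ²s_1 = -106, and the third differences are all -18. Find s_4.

Build the table forward from the leading diagonal:
Third differences: -18  -18  -18  -18
Second differences: -106  -124  -142  -160
First differences: -259  -365  -489  -631
s: -329  -588  -953  -1442

-1442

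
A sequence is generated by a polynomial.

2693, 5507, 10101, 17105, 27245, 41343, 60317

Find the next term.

85181

D1: 2814, 4594, 7004, 10140, 14098, 18974
D2: 1780, 2410, 3136, 3958, 4876
D3: 630, 726, 822, 918
D4: 96, 96, 96
The fourth differences are constant (96).
918 + 96 = 1014;  4876 + 1014 = 5890;  18974 + 5890 = 24864;  60317 + 24864 = 85181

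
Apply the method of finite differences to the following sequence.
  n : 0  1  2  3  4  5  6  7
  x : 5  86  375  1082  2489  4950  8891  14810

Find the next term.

Δ: 81  289  707  1407  2461  3941  5919
Δ²: 208  418  700  1054  1480  1978
Δ³: 210  282  354  426  498
Δ⁴: 72  72  72  72
Fourth differences constant at 72.
498 + 72 = 570;  1978 + 570 = 2548;  5919 + 2548 = 8467;  14810 + 8467 = 23277

23277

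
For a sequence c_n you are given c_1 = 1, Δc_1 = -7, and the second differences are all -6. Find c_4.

-38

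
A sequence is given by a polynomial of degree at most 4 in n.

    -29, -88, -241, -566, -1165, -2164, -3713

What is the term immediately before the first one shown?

-10

First differences: -59  -153  -325  -599  -999  -1549
Second differences: -94  -172  -274  -400  -550
Third differences: -78  -102  -126  -150
Fourth differences: -24  -24  -24
The fourth differences are constant at -24.
Work back: -78 + 24 = -54;  -94 + 54 = -40;  -59 + 40 = -19;  -29 + 19 = -10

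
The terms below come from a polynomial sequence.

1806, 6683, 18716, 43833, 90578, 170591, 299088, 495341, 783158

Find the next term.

1191363

4877, 12033, 25117, 46745, 80013, 128497, 196253, 287817
7156, 13084, 21628, 33268, 48484, 67756, 91564
5928, 8544, 11640, 15216, 19272, 23808
2616, 3096, 3576, 4056, 4536
480, 480, 480, 480
The fifth differences are constant (480).
4536 + 480 = 5016;  23808 + 5016 = 28824;  91564 + 28824 = 120388;  287817 + 120388 = 408205;  783158 + 408205 = 1191363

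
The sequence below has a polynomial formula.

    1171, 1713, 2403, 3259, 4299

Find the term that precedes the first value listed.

Δ: 542  690  856  1040
Δ²: 148  166  184
Δ³: 18  18
The third differences are constant at 18.
Work back: 148 − 18 = 130;  542 − 130 = 412;  1171 − 412 = 759

759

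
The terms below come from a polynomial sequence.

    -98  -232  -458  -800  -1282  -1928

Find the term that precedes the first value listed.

-32

-134  -226  -342  -482  -646
-92  -116  -140  -164
-24  -24  -24
The third differences are constant at -24.
Work back: -92 + 24 = -68;  -134 + 68 = -66;  -98 + 66 = -32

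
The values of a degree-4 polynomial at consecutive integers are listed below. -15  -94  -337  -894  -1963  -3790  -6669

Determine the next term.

-10942

-79 , -243 , -557 , -1069 , -1827 , -2879
-164 , -314 , -512 , -758 , -1052
-150 , -198 , -246 , -294
-48 , -48 , -48
Fourth differences constant at -48.
-294 − 48 = -342;  -1052 − 342 = -1394;  -2879 − 1394 = -4273;  -6669 − 4273 = -10942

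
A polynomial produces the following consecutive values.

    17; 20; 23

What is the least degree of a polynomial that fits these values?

First differences: 3, 3
The first differences are constant, so the polynomial has degree 1.

1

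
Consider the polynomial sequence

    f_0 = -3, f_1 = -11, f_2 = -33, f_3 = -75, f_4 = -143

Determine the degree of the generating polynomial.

3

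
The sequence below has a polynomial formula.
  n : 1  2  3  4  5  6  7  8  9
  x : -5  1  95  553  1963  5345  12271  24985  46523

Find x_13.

316075

6, 94, 458, 1410, 3382, 6926, 12714, 21538
88, 364, 952, 1972, 3544, 5788, 8824
276, 588, 1020, 1572, 2244, 3036
312, 432, 552, 672, 792
120, 120, 120, 120
The fifth differences are constant (120).
792 + 120 = 912;  3036 + 912 = 3948;  8824 + 3948 = 12772;  21538 + 12772 = 34310;  46523 + 34310 = 80833
912 + 120 = 1032;  3948 + 1032 = 4980;  12772 + 4980 = 17752;  34310 + 17752 = 52062;  80833 + 52062 = 132895
1032 + 120 = 1152;  4980 + 1152 = 6132;  17752 + 6132 = 23884;  52062 + 23884 = 75946;  132895 + 75946 = 208841
1152 + 120 = 1272;  6132 + 1272 = 7404;  23884 + 7404 = 31288;  75946 + 31288 = 107234;  208841 + 107234 = 316075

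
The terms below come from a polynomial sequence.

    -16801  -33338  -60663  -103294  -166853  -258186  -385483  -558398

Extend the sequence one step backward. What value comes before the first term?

Δ: -16537, -27325, -42631, -63559, -91333, -127297, -172915
Δ²: -10788, -15306, -20928, -27774, -35964, -45618
Δ³: -4518, -5622, -6846, -8190, -9654
Δ⁴: -1104, -1224, -1344, -1464
Δ⁵: -120, -120, -120
The fifth differences are constant at -120.
Work back: -1104 + 120 = -984;  -4518 + 984 = -3534;  -10788 + 3534 = -7254;  -16537 + 7254 = -9283;  -16801 + 9283 = -7518

-7518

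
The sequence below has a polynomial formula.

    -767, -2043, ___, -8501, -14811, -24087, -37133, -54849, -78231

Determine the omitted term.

-4449

Using the last 6 terms:
-6310, -9276, -13046, -17716, -23382
-2966, -3770, -4670, -5666
-804, -900, -996
-96, -96
Constant fourth difference = -96.
Extend backward: -804 + 96 = -708;  -2966 + 708 = -2258;  -6310 + 2258 = -4052;  -8501 + 4052 = -4449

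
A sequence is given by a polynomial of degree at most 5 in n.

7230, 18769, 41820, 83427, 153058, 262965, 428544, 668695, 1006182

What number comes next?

1467993

Δ: 11539 , 23051 , 41607 , 69631 , 109907 , 165579 , 240151 , 337487
Δ²: 11512 , 18556 , 28024 , 40276 , 55672 , 74572 , 97336
Δ³: 7044 , 9468 , 12252 , 15396 , 18900 , 22764
Δ⁴: 2424 , 2784 , 3144 , 3504 , 3864
Δ⁵: 360 , 360 , 360 , 360
The fifth differences are constant (360).
3864 + 360 = 4224;  22764 + 4224 = 26988;  97336 + 26988 = 124324;  337487 + 124324 = 461811;  1006182 + 461811 = 1467993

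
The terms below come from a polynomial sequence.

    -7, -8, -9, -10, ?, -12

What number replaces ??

-11

Using the first 4 terms:
Δ: -1, -1, -1
Constant first difference = -1.
Extend forward: -10 − 1 = -11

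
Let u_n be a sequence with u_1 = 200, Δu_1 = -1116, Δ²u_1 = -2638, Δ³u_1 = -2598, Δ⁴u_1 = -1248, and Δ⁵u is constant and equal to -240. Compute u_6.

Build the table forward from the leading diagonal:
Δ⁵: -240  -240  -240  -240  -240  -240
Δ⁴: -1248  -1488  -1728  -1968  -2208  -2448
Δ³: -2598  -3846  -5334  -7062  -9030  -11238
Δ²: -2638  -5236  -9082  -14416  -21478  -30508
Δ: -1116  -3754  -8990  -18072  -32488  -53966
u: 200  -916  -4670  -13660  -31732  -64220

-64220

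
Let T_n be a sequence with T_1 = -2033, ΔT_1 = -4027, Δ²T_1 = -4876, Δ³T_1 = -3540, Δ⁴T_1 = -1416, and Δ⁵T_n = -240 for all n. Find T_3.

Build the table forward from the leading diagonal:
Fifth differences: -240  -240  -240
Fourth differences: -1416  -1656  -1896
Third differences: -3540  -4956  -6612
Second differences: -4876  -8416  -13372
First differences: -4027  -8903  -17319
T: -2033  -6060  -14963

-14963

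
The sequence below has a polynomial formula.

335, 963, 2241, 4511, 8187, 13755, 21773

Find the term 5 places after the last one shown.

628, 1278, 2270, 3676, 5568, 8018
650, 992, 1406, 1892, 2450
342, 414, 486, 558
72, 72, 72
Constant fourth difference = 72, so extend:
558 + 72 = 630;  2450 + 630 = 3080;  8018 + 3080 = 11098;  21773 + 11098 = 32871
630 + 72 = 702;  3080 + 702 = 3782;  11098 + 3782 = 14880;  32871 + 14880 = 47751
702 + 72 = 774;  3782 + 774 = 4556;  14880 + 4556 = 19436;  47751 + 19436 = 67187
774 + 72 = 846;  4556 + 846 = 5402;  19436 + 5402 = 24838;  67187 + 24838 = 92025
846 + 72 = 918;  5402 + 918 = 6320;  24838 + 6320 = 31158;  92025 + 31158 = 123183

123183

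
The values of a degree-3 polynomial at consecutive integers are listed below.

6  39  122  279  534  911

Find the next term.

First differences: 33  83  157  255  377
Second differences: 50  74  98  122
Third differences: 24  24  24
The third differences are constant (24).
122 + 24 = 146;  377 + 146 = 523;  911 + 523 = 1434

1434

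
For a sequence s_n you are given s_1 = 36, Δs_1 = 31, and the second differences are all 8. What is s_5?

Build the table forward from the leading diagonal:
Δ²: 8, 8, 8, 8, 8
Δ: 31, 39, 47, 55, 63
s: 36, 67, 106, 153, 208

208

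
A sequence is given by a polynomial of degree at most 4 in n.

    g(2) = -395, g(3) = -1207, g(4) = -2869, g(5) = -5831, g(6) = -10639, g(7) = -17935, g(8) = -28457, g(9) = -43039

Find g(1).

-79

D1: -812, -1662, -2962, -4808, -7296, -10522, -14582
D2: -850, -1300, -1846, -2488, -3226, -4060
D3: -450, -546, -642, -738, -834
D4: -96, -96, -96, -96
The fourth differences are constant at -96.
Work back: -450 + 96 = -354;  -850 + 354 = -496;  -812 + 496 = -316;  -395 + 316 = -79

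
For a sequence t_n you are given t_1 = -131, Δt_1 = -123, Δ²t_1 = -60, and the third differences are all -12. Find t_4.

Build the table forward from the leading diagonal:
Δ³: -12, -12, -12, -12
Δ²: -60, -72, -84, -96
Δ: -123, -183, -255, -339
t: -131, -254, -437, -692

-692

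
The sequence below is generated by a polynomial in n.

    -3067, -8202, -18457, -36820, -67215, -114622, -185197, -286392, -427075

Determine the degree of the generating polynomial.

5

-5135, -10255, -18363, -30395, -47407, -70575, -101195, -140683
-5120, -8108, -12032, -17012, -23168, -30620, -39488
-2988, -3924, -4980, -6156, -7452, -8868
-936, -1056, -1176, -1296, -1416
-120, -120, -120, -120
The fifth differences are constant, so the polynomial has degree 5.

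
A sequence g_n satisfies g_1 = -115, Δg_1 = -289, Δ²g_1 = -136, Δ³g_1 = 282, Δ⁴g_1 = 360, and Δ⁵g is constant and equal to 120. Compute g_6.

Build the table forward from the leading diagonal:
Fifth differences: 120  120  120  120  120  120
Fourth differences: 360  480  600  720  840  960
Third differences: 282  642  1122  1722  2442  3282
Second differences: -136  146  788  1910  3632  6074
First differences: -289  -425  -279  509  2419  6051
g: -115  -404  -829  -1108  -599  1820

1820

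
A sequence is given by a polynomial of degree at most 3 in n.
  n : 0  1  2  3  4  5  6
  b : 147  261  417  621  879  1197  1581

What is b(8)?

2571

D1: 114, 156, 204, 258, 318, 384
D2: 42, 48, 54, 60, 66
D3: 6, 6, 6, 6
Third differences constant at 6.
66 + 6 = 72;  384 + 72 = 456;  1581 + 456 = 2037
72 + 6 = 78;  456 + 78 = 534;  2037 + 534 = 2571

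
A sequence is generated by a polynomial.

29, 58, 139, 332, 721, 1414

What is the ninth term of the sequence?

6757

D1: 29 , 81 , 193 , 389 , 693
D2: 52 , 112 , 196 , 304
D3: 60 , 84 , 108
D4: 24 , 24
Constant fourth difference = 24, so extend:
108 + 24 = 132;  304 + 132 = 436;  693 + 436 = 1129;  1414 + 1129 = 2543
132 + 24 = 156;  436 + 156 = 592;  1129 + 592 = 1721;  2543 + 1721 = 4264
156 + 24 = 180;  592 + 180 = 772;  1721 + 772 = 2493;  4264 + 2493 = 6757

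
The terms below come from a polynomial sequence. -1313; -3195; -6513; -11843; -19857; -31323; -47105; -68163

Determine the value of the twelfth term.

-227715

D1: -1882, -3318, -5330, -8014, -11466, -15782, -21058
D2: -1436, -2012, -2684, -3452, -4316, -5276
D3: -576, -672, -768, -864, -960
D4: -96, -96, -96, -96
Constant fourth difference = -96, so extend:
-960 − 96 = -1056;  -5276 − 1056 = -6332;  -21058 − 6332 = -27390;  -68163 − 27390 = -95553
-1056 − 96 = -1152;  -6332 − 1152 = -7484;  -27390 − 7484 = -34874;  -95553 − 34874 = -130427
-1152 − 96 = -1248;  -7484 − 1248 = -8732;  -34874 − 8732 = -43606;  -130427 − 43606 = -174033
-1248 − 96 = -1344;  -8732 − 1344 = -10076;  -43606 − 10076 = -53682;  -174033 − 53682 = -227715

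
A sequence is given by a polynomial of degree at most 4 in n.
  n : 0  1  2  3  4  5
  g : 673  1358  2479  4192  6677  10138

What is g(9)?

D1: 685, 1121, 1713, 2485, 3461
D2: 436, 592, 772, 976
D3: 156, 180, 204
D4: 24, 24
Constant fourth difference = 24, so extend:
204 + 24 = 228;  976 + 228 = 1204;  3461 + 1204 = 4665;  10138 + 4665 = 14803
228 + 24 = 252;  1204 + 252 = 1456;  4665 + 1456 = 6121;  14803 + 6121 = 20924
252 + 24 = 276;  1456 + 276 = 1732;  6121 + 1732 = 7853;  20924 + 7853 = 28777
276 + 24 = 300;  1732 + 300 = 2032;  7853 + 2032 = 9885;  28777 + 9885 = 38662

38662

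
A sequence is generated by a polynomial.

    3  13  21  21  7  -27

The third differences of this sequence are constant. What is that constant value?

D1: 10, 8, 0, -14, -34
D2: -2, -8, -14, -20
D3: -6, -6, -6

-6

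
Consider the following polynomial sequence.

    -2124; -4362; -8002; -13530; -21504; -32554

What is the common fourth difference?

D1: -2238, -3640, -5528, -7974, -11050
D2: -1402, -1888, -2446, -3076
D3: -486, -558, -630
D4: -72, -72

-72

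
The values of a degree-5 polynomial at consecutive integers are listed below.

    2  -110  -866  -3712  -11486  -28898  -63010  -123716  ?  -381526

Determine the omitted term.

Using the first 8 terms:
D1: -112, -756, -2846, -7774, -17412, -34112, -60706
D2: -644, -2090, -4928, -9638, -16700, -26594
D3: -1446, -2838, -4710, -7062, -9894
D4: -1392, -1872, -2352, -2832
D5: -480, -480, -480
Constant fifth difference = -480.
Extend forward: -2832 − 480 = -3312;  -9894 − 3312 = -13206;  -26594 − 13206 = -39800;  -60706 − 39800 = -100506;  -123716 − 100506 = -224222

-224222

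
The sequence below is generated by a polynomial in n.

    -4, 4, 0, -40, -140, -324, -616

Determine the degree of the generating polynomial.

3

8, -4, -40, -100, -184, -292
-12, -36, -60, -84, -108
-24, -24, -24, -24
The third differences are constant, so the polynomial has degree 3.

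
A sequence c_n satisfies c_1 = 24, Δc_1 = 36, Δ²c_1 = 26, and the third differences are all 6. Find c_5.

Build the table forward from the leading diagonal:
D3: 6, 6, 6, 6, 6
D2: 26, 32, 38, 44, 50
D1: 36, 62, 94, 132, 176
c: 24, 60, 122, 216, 348

348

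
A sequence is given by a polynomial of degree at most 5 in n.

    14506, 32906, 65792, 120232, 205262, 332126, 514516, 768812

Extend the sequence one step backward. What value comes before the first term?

5252

Δ: 18400  32886  54440  85030  126864  182390  254296
Δ²: 14486  21554  30590  41834  55526  71906
Δ³: 7068  9036  11244  13692  16380
Δ⁴: 1968  2208  2448  2688
Δ⁵: 240  240  240
The fifth differences are constant at 240.
Work back: 1968 − 240 = 1728;  7068 − 1728 = 5340;  14486 − 5340 = 9146;  18400 − 9146 = 9254;  14506 − 9254 = 5252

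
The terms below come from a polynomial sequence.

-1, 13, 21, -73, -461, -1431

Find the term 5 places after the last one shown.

First differences: 14, 8, -94, -388, -970
Second differences: -6, -102, -294, -582
Third differences: -96, -192, -288
Fourth differences: -96, -96
Fourth differences constant at -96.
-288 − 96 = -384;  -582 − 384 = -966;  -970 − 966 = -1936;  -1431 − 1936 = -3367
-384 − 96 = -480;  -966 − 480 = -1446;  -1936 − 1446 = -3382;  -3367 − 3382 = -6749
-480 − 96 = -576;  -1446 − 576 = -2022;  -3382 − 2022 = -5404;  -6749 − 5404 = -12153
-576 − 96 = -672;  -2022 − 672 = -2694;  -5404 − 2694 = -8098;  -12153 − 8098 = -20251
-672 − 96 = -768;  -2694 − 768 = -3462;  -8098 − 3462 = -11560;  -20251 − 11560 = -31811

-31811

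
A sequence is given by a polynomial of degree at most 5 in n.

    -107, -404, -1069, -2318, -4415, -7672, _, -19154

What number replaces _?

Using the first 6 terms:
Δ: -297, -665, -1249, -2097, -3257
Δ²: -368, -584, -848, -1160
Δ³: -216, -264, -312
Δ⁴: -48, -48
Constant fourth difference = -48.
Extend forward: -312 − 48 = -360;  -1160 − 360 = -1520;  -3257 − 1520 = -4777;  -7672 − 4777 = -12449

-12449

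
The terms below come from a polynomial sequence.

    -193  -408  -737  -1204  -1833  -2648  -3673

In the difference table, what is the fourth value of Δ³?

Δ: -215, -329, -467, -629, -815, -1025
Δ²: -114, -138, -162, -186, -210
Δ³: -24, -24, -24, -24

-24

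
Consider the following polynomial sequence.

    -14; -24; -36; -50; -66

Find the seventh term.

-104

D1: -10, -12, -14, -16
D2: -2, -2, -2
The second differences are constant (-2).
-16 − 2 = -18;  -66 − 18 = -84
-18 − 2 = -20;  -84 − 20 = -104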